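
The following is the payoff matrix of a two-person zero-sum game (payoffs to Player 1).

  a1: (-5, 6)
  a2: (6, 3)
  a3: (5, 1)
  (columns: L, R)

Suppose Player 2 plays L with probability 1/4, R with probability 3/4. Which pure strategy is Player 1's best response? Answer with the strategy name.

a2

Expected payoff of a1: (1/4)·(-5) + (3/4)·6 = 13/4.
Expected payoff of a2: (1/4)·6 + (3/4)·3 = 15/4.
Expected payoff of a3: (1/4)·5 + (3/4)·1 = 2.
The largest is 15/4, so Player 1's best response is a2.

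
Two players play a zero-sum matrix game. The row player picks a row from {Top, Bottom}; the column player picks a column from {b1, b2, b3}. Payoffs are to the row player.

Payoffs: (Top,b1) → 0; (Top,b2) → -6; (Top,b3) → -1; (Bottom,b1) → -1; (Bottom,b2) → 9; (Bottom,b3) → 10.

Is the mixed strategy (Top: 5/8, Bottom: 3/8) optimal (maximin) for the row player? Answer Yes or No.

Yes

Against b1 this mix gives (5/8)·0 + (3/8)·(-1) = -3/8.
Against b2 this mix gives (5/8)·(-6) + (3/8)·9 = -3/8.
Against b3 this mix gives (5/8)·(-1) + (3/8)·10 = 25/8.
All of the column player's active replies (b1, b2) yield -3/8, and no column does worse for the row player. The mix makes the column player indifferent and guarantees -3/8, so it is optimal.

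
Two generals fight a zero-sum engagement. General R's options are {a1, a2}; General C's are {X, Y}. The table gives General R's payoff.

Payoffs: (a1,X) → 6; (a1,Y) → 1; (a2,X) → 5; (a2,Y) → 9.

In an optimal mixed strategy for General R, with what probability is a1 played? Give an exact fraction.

Row minima: a1 → 1, a2 → 5; maximin = 5.
Column maxima: X → 6, Y → 9; minimax = 6.
5 ≠ 6, so there is no saddle point; optimal play is mixed.
Let General R play a1 with probability p. Expected payoff against X: 6p + 5(1−p) = p + 5; against Y: 1p + 9(1−p) = −8p + 9.
Setting these equal: p + 5 = −8p + 9 ⇒ 9p = 4 ⇒ p = 4/9, and the value is (1)·(4/9) + 5 = 49/9.
For General C: with q = P(X), equating a1's and a2's payoffs gives 5q + 1 = −4q + 9 ⇒ q = 8/9.

4/9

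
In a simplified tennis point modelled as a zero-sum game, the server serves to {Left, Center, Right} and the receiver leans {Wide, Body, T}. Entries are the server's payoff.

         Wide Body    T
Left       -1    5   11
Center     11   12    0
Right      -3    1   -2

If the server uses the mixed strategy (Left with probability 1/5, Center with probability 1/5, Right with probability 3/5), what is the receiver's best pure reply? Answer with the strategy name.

If the receiver plays Wide, the server's expected payoff is (1/5)·(-1) + (1/5)·11 + (3/5)·(-3) = 1/5.
If the receiver plays Body, the server's expected payoff is (1/5)·5 + (1/5)·12 + (3/5)·1 = 4.
If the receiver plays T, the server's expected payoff is (1/5)·11 + (1/5)·0 + (3/5)·(-2) = 1.
The receiver minimizes the server's payoff; the smallest is 1/5, so the best response is Wide.

Wide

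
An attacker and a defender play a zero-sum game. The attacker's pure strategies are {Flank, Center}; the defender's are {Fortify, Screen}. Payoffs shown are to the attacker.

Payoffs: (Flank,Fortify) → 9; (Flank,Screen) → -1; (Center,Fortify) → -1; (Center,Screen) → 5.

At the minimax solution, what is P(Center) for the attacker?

Row minima: Flank → -1, Center → -1; maximin = -1.
Column maxima: Fortify → 9, Screen → 5; minimax = 5.
-1 ≠ 5, so there is no saddle point; optimal play is mixed.
Let the attacker play Flank with probability p. Expected payoff against Fortify: 9p + (-1)(1−p) = 10p − 1; against Screen: (-1)p + 5(1−p) = −6p + 5.
Setting these equal: 10p − 1 = −6p + 5 ⇒ 16p = 6 ⇒ p = 3/8, and the value is (10)·(3/8) − 1 = 11/4.
For the defender: with q = P(Fortify), equating Flank's and Center's payoffs gives 10q − 1 = −6q + 5 ⇒ q = 3/8.

5/8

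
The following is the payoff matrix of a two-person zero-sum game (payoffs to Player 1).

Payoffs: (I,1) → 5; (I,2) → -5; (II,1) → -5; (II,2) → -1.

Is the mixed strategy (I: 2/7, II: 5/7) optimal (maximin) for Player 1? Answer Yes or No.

Against 1 this mix gives (2/7)·5 + (5/7)·(-5) = -15/7.
Against 2 this mix gives (2/7)·(-5) + (5/7)·(-1) = -15/7.
All of Player 2's active replies (1, 2) yield -15/7, and no column does worse for Player 1. The mix makes Player 2 indifferent and guarantees -15/7, so it is optimal.

Yes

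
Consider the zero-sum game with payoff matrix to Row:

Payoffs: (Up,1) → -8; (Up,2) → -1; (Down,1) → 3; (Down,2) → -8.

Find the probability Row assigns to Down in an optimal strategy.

7/18

Row minima: Up → -8, Down → -8; maximin = -8.
Column maxima: 1 → 3, 2 → -1; minimax = -1.
-8 ≠ -1, so there is no saddle point; optimal play is mixed.
Let Row play Up with probability p. Expected payoff against 1: (-8)p + 3(1−p) = −11p + 3; against 2: (-1)p + (-8)(1−p) = 7p − 8.
Setting these equal: −11p + 3 = 7p − 8 ⇒ −18p = -11 ⇒ p = 11/18, and the value is (-11)·(11/18) + 3 = -67/18.
For Column: with q = P(1), equating Up's and Down's payoffs gives −7q − 1 = 11q − 8 ⇒ q = 7/18.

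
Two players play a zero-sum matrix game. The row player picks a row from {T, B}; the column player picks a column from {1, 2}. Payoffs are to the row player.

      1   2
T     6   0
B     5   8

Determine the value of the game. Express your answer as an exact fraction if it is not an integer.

Row minima: T → 0, B → 5; maximin = 5.
Column maxima: 1 → 6, 2 → 8; minimax = 6.
5 ≠ 6, so there is no saddle point; optimal play is mixed.
Let the row player play T with probability p. Expected payoff against 1: 6p + 5(1−p) = p + 5; against 2: 0p + 8(1−p) = −8p + 8.
Setting these equal: p + 5 = −8p + 8 ⇒ 9p = 3 ⇒ p = 1/3, and the value is (1)·(1/3) + 5 = 16/3.
For the column player: with q = P(1), equating T's and B's payoffs gives 6q = −3q + 8 ⇒ q = 8/9.

16/3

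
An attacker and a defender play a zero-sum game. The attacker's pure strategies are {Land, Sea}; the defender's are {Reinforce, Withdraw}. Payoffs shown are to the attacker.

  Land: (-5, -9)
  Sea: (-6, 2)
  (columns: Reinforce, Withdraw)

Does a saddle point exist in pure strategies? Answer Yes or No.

No

Row minima: Land → -9, Sea → -6; maximin = -6.
Column maxima: Reinforce → -5, Withdraw → 2; minimax = -5.
-6 ≠ -5, so no pure-strategy equilibrium exists.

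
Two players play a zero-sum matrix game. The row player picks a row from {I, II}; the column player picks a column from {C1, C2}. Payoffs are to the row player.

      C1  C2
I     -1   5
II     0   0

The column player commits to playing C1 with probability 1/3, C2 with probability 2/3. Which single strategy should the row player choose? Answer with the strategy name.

I

Expected payoff of I: (1/3)·(-1) + (2/3)·5 = 3.
Expected payoff of II: (1/3)·0 + (2/3)·0 = 0.
The largest is 3, so the row player's best response is I.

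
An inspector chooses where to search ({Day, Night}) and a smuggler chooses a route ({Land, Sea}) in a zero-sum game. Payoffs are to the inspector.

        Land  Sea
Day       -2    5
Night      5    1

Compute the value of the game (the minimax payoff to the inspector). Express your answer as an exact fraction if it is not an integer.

27/11

Row minima: Day → -2, Night → 1; maximin = 1.
Column maxima: Land → 5, Sea → 5; minimax = 5.
1 ≠ 5, so there is no saddle point; optimal play is mixed.
Let the inspector play Day with probability p. Expected payoff against Land: (-2)p + 5(1−p) = −7p + 5; against Sea: 5p + 1(1−p) = 4p + 1.
Setting these equal: −7p + 5 = 4p + 1 ⇒ −11p = -4 ⇒ p = 4/11, and the value is (-7)·(4/11) + 5 = 27/11.
For the smuggler: with q = P(Land), equating Day's and Night's payoffs gives −7q + 5 = 4q + 1 ⇒ q = 4/11.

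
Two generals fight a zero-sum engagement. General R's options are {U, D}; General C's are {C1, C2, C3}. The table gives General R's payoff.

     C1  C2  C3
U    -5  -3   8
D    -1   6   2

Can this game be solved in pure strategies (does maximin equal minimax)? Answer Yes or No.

Yes

Row minima: U → -5, D → -1; maximin = -1.
Column maxima: C1 → -1, C2 → 6, C3 → 8; minimax = -1.
maximin = minimax = -1, so a saddle point exists.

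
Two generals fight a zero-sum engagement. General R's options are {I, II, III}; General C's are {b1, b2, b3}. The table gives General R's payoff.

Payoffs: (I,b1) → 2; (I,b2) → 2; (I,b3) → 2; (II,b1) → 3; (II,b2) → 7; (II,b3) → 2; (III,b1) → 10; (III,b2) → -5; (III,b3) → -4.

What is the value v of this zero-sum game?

2

Row minima: I → 2, II → 2, III → -5; maximin = 2.
Column maxima: b1 → 10, b2 → 7, b3 → 2; minimax = 2.
Since maximin = minimax = 2, there is a saddle point and the value is 2.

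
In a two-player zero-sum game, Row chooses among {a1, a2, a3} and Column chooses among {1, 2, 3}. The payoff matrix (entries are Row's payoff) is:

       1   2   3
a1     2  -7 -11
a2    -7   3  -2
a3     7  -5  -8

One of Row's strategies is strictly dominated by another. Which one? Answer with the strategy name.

a1

a3 gives a strictly higher payoff than a1 against every column: 7 > 2, -5 > -7, -8 > -11.
So a1 is strictly dominated and Row never plays it.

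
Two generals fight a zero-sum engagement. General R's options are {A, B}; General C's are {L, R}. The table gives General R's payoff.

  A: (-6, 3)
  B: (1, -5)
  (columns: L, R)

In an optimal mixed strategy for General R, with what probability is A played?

2/5

Row minima: A → -6, B → -5; maximin = -5.
Column maxima: L → 1, R → 3; minimax = 1.
-5 ≠ 1, so there is no saddle point; optimal play is mixed.
Let General R play A with probability p. Expected payoff against L: (-6)p + 1(1−p) = −7p + 1; against R: 3p + (-5)(1−p) = 8p − 5.
Setting these equal: −7p + 1 = 8p − 5 ⇒ −15p = -6 ⇒ p = 2/5, and the value is (-7)·(2/5) + 1 = -9/5.
For General C: with q = P(L), equating A's and B's payoffs gives −9q + 3 = 6q − 5 ⇒ q = 8/15.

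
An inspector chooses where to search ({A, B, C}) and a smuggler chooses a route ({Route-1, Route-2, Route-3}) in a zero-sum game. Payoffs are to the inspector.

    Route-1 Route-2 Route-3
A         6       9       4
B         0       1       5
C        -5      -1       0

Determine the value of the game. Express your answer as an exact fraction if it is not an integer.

Row minima: A → 4, B → 0, C → -5; maximin = 4.
Column maxima: Route-1 → 6, Route-2 → 9, Route-3 → 5; minimax = 5.
4 ≠ 5, so there is no saddle point; optimal play is mixed.
C is strictly dominated by A, so the inspector never plays it.
Route-2 is strictly dominated by Route-1 (it gives the inspector strictly more in every row), so the smuggler never plays it.
On the remaining 2×2 (A, B vs Route-1, Route-3):
Let the inspector play A with probability p. Expected payoff against Route-1: 6p + 0(1−p) = 6p; against Route-3: 4p + 5(1−p) = −p + 5.
Setting these equal: 6p = −p + 5 ⇒ 7p = 5 ⇒ p = 5/7, and the value is (6)·(5/7) = 30/7.
For the smuggler: with q = P(Route-1), equating A's and B's payoffs gives 2q + 4 = −5q + 5 ⇒ q = 1/7.

30/7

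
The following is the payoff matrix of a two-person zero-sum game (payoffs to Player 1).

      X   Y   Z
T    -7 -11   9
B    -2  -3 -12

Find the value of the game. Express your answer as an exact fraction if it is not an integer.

Row minima: T → -11, B → -12; maximin = -11.
Column maxima: X → -2, Y → -3, Z → 9; minimax = -3.
-11 ≠ -3, so there is no saddle point; optimal play is mixed.
X is strictly dominated by Y (it gives Player 1 strictly more in every row), so Player 2 never plays it.
On the remaining 2×2 (T, B vs Y, Z):
Let Player 1 play T with probability p. Expected payoff against Y: (-11)p + (-3)(1−p) = −8p − 3; against Z: 9p + (-12)(1−p) = 21p − 12.
Setting these equal: −8p − 3 = 21p − 12 ⇒ −29p = -9 ⇒ p = 9/29, and the value is (-8)·(9/29) − 3 = -159/29.
For Player 2: with q = P(Y), equating T's and B's payoffs gives −20q + 9 = 9q − 12 ⇒ q = 21/29.

-159/29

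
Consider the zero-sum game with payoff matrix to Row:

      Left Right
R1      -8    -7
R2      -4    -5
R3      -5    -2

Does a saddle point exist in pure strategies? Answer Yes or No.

No

Row minima: R1 → -8, R2 → -5, R3 → -5; maximin = -5.
Column maxima: Left → -4, Right → -2; minimax = -4.
-5 ≠ -4, so no pure-strategy equilibrium exists.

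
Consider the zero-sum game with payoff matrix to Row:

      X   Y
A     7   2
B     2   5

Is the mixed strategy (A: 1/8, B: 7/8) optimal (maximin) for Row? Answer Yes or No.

No

Against X this mix gives (1/8)·7 + (7/8)·2 = 21/8.
Against Y this mix gives (1/8)·2 + (7/8)·5 = 37/8.
Column will play X, holding Row to 21/8. Shifting weight toward the row that does better against X would raise this floor (the equalizing mix achieves 31/8 against both X and Y), so the proposed strategy is not optimal.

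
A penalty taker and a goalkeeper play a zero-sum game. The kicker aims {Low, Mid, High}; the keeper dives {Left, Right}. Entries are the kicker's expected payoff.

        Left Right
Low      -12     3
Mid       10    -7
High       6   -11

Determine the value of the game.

Row minima: Low → -12, Mid → -7, High → -11; maximin = -7.
Column maxima: Left → 10, Right → 3; minimax = 3.
-7 ≠ 3, so there is no saddle point; optimal play is mixed.
High is strictly dominated by Mid, so the kicker never plays it.
On the remaining 2×2 (Low, Mid vs Left, Right):
Let the kicker play Low with probability p. Expected payoff against Left: (-12)p + 10(1−p) = −22p + 10; against Right: 3p + (-7)(1−p) = 10p − 7.
Setting these equal: −22p + 10 = 10p − 7 ⇒ −32p = -17 ⇒ p = 17/32, and the value is (-22)·(17/32) + 10 = -27/16.
For the keeper: with q = P(Left), equating Low's and Mid's payoffs gives −15q + 3 = 17q − 7 ⇒ q = 5/16.

-27/16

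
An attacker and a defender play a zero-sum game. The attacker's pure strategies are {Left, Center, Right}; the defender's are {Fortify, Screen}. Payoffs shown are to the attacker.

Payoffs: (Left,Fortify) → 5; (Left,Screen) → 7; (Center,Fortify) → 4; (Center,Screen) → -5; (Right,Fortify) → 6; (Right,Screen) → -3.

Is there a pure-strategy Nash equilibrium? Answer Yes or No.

No

Row minima: Left → 5, Center → -5, Right → -3; maximin = 5.
Column maxima: Fortify → 6, Screen → 7; minimax = 6.
5 ≠ 6, so no pure-strategy equilibrium exists.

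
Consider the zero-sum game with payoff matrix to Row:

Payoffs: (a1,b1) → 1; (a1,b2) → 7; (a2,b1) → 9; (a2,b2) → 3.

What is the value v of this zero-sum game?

5

Row minima: a1 → 1, a2 → 3; maximin = 3.
Column maxima: b1 → 9, b2 → 7; minimax = 7.
3 ≠ 7, so there is no saddle point; optimal play is mixed.
Let Row play a1 with probability p. Expected payoff against b1: 1p + 9(1−p) = −8p + 9; against b2: 7p + 3(1−p) = 4p + 3.
Setting these equal: −8p + 9 = 4p + 3 ⇒ −12p = -6 ⇒ p = 1/2, and the value is (-8)·(1/2) + 9 = 5.
For Column: with q = P(b1), equating a1's and a2's payoffs gives −6q + 7 = 6q + 3 ⇒ q = 1/3.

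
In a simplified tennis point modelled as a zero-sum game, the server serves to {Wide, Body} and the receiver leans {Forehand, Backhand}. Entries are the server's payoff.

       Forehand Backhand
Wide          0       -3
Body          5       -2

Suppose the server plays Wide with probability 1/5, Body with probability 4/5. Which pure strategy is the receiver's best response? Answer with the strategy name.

If the receiver plays Forehand, the server's expected payoff is (1/5)·0 + (4/5)·5 = 4.
If the receiver plays Backhand, the server's expected payoff is (1/5)·(-3) + (4/5)·(-2) = -11/5.
The receiver minimizes the server's payoff; the smallest is -11/5, so the best response is Backhand.

Backhand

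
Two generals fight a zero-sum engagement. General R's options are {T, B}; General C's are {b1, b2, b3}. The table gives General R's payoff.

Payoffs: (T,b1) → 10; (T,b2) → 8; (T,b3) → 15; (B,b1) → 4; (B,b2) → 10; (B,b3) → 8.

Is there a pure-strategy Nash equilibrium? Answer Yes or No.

Row minima: T → 8, B → 4; maximin = 8.
Column maxima: b1 → 10, b2 → 10, b3 → 15; minimax = 10.
8 ≠ 10, so no pure-strategy equilibrium exists.

No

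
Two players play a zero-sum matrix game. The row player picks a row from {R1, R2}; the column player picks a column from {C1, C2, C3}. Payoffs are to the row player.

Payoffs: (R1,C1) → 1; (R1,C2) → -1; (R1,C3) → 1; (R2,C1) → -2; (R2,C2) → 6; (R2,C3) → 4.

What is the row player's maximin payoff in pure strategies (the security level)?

-1

Row minima: R1 → -1, R2 → -2.
The best of these is -1.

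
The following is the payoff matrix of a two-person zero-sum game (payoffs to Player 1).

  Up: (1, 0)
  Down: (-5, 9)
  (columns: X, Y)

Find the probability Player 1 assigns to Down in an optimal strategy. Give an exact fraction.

Row minima: Up → 0, Down → -5; maximin = 0.
Column maxima: X → 1, Y → 9; minimax = 1.
0 ≠ 1, so there is no saddle point; optimal play is mixed.
Let Player 1 play Up with probability p. Expected payoff against X: 1p + (-5)(1−p) = 6p − 5; against Y: 0p + 9(1−p) = −9p + 9.
Setting these equal: 6p − 5 = −9p + 9 ⇒ 15p = 14 ⇒ p = 14/15, and the value is (6)·(14/15) − 5 = 3/5.
For Player 2: with q = P(X), equating Up's and Down's payoffs gives q = −14q + 9 ⇒ q = 3/5.

1/15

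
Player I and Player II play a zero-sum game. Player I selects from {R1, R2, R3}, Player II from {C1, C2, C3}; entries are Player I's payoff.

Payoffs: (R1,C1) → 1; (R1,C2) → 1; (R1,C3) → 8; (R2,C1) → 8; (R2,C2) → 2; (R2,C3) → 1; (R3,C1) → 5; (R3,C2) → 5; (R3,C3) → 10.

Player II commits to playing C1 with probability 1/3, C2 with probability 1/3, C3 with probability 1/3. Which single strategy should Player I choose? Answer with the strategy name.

Expected payoff of R1: (1/3)·1 + (1/3)·1 + (1/3)·8 = 10/3.
Expected payoff of R2: (1/3)·8 + (1/3)·2 + (1/3)·1 = 11/3.
Expected payoff of R3: (1/3)·5 + (1/3)·5 + (1/3)·10 = 20/3.
The largest is 20/3, so Player I's best response is R3.

R3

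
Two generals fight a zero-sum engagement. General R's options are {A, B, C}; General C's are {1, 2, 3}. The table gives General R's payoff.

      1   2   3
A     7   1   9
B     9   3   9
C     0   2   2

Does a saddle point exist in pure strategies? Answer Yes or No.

Yes

Row minima: A → 1, B → 3, C → 0; maximin = 3.
Column maxima: 1 → 9, 2 → 3, 3 → 9; minimax = 3.
maximin = minimax = 3, so a saddle point exists.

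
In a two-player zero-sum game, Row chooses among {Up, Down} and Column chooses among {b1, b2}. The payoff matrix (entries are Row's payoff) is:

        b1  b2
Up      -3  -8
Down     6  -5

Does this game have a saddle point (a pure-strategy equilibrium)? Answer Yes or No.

Yes

Row minima: Up → -8, Down → -5; maximin = -5.
Column maxima: b1 → 6, b2 → -5; minimax = -5.
maximin = minimax = -5, so a saddle point exists.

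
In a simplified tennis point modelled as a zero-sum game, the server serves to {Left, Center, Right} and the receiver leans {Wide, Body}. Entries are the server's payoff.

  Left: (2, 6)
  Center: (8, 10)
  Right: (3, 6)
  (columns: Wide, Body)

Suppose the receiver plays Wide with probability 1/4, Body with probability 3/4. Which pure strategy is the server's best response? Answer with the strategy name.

Expected payoff of Left: (1/4)·2 + (3/4)·6 = 5.
Expected payoff of Center: (1/4)·8 + (3/4)·10 = 19/2.
Expected payoff of Right: (1/4)·3 + (3/4)·6 = 21/4.
The largest is 19/2, so the server's best response is Center.

Center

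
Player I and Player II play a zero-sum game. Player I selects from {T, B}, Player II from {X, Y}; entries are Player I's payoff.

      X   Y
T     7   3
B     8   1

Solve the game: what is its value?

Row minima: T → 3, B → 1; maximin = 3.
Column maxima: X → 8, Y → 3; minimax = 3.
Since maximin = minimax = 3, there is a saddle point and the value is 3.

3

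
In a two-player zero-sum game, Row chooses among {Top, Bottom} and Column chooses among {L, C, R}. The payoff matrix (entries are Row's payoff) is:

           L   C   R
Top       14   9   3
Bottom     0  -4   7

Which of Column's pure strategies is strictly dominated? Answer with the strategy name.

L

C holds Row's payoff strictly below L in every row: 9 < 14, -4 < 0.
So L is strictly dominated for Column.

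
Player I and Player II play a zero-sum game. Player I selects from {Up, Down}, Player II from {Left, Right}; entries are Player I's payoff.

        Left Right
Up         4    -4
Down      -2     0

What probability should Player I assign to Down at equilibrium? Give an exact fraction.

4/5

Row minima: Up → -4, Down → -2; maximin = -2.
Column maxima: Left → 4, Right → 0; minimax = 0.
-2 ≠ 0, so there is no saddle point; optimal play is mixed.
Let Player I play Up with probability p. Expected payoff against Left: 4p + (-2)(1−p) = 6p − 2; against Right: (-4)p + 0(1−p) = −4p.
Setting these equal: 6p − 2 = −4p ⇒ 10p = 2 ⇒ p = 1/5, and the value is (6)·(1/5) − 2 = -4/5.
For Player II: with q = P(Left), equating Up's and Down's payoffs gives 8q − 4 = −2q ⇒ q = 2/5.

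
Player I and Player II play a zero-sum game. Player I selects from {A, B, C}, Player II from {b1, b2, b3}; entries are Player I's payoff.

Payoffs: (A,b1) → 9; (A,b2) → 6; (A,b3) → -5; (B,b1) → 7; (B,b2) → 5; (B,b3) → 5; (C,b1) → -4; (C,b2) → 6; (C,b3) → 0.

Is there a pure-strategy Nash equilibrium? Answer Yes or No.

Yes

Row minima: A → -5, B → 5, C → -4; maximin = 5.
Column maxima: b1 → 9, b2 → 6, b3 → 5; minimax = 5.
maximin = minimax = 5, so a saddle point exists.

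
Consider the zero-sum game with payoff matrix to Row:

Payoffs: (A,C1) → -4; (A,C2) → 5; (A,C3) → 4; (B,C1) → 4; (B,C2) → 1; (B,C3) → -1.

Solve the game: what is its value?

Row minima: A → -4, B → -1; maximin = -1.
Column maxima: C1 → 4, C2 → 5, C3 → 4; minimax = 4.
-1 ≠ 4, so there is no saddle point; optimal play is mixed.
C2 is strictly dominated by C3 (it gives Row strictly more in every row), so Column never plays it.
On the remaining 2×2 (A, B vs C1, C3):
Let Row play A with probability p. Expected payoff against C1: (-4)p + 4(1−p) = −8p + 4; against C3: 4p + (-1)(1−p) = 5p − 1.
Setting these equal: −8p + 4 = 5p − 1 ⇒ −13p = -5 ⇒ p = 5/13, and the value is (-8)·(5/13) + 4 = 12/13.
For Column: with q = P(C1), equating A's and B's payoffs gives −8q + 4 = 5q − 1 ⇒ q = 5/13.

12/13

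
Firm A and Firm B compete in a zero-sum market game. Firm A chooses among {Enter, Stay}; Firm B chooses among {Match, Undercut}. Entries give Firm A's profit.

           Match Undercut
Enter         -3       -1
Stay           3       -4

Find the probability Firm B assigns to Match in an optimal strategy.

Row minima: Enter → -3, Stay → -4; maximin = -3.
Column maxima: Match → 3, Undercut → -1; minimax = -1.
-3 ≠ -1, so there is no saddle point; optimal play is mixed.
Let Firm A play Enter with probability p. Expected payoff against Match: (-3)p + 3(1−p) = −6p + 3; against Undercut: (-1)p + (-4)(1−p) = 3p − 4.
Setting these equal: −6p + 3 = 3p − 4 ⇒ −9p = -7 ⇒ p = 7/9, and the value is (-6)·(7/9) + 3 = -5/3.
For Firm B: with q = P(Match), equating Enter's and Stay's payoffs gives −2q − 1 = 7q − 4 ⇒ q = 1/3.

1/3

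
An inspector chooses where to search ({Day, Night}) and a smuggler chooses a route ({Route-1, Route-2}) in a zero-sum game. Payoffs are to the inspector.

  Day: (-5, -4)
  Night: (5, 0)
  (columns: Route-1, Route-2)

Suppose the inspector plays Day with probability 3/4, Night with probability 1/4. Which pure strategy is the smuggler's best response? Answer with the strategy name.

Route-2

If the smuggler plays Route-1, the inspector's expected payoff is (3/4)·(-5) + (1/4)·5 = -5/2.
If the smuggler plays Route-2, the inspector's expected payoff is (3/4)·(-4) + (1/4)·0 = -3.
The smuggler minimizes the inspector's payoff; the smallest is -3, so the best response is Route-2.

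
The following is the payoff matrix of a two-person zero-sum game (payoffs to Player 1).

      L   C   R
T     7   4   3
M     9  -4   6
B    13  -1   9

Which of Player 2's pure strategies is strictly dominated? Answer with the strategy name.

L

C holds Player 1's payoff strictly below L in every row: 4 < 7, -4 < 9, -1 < 13.
So L is strictly dominated for Player 2.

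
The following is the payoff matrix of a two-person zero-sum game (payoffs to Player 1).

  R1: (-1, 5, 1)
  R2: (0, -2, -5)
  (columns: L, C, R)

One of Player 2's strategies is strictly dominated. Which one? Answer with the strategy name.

C

R holds Player 1's payoff strictly below C in every row: 1 < 5, -5 < -2.
So C is strictly dominated for Player 2.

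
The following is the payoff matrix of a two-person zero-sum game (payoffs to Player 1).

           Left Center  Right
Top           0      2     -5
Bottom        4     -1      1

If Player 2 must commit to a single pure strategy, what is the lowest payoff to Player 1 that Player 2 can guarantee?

1

Column maxima: Left → 4, Center → 2, Right → 1.
The smallest of these is 1.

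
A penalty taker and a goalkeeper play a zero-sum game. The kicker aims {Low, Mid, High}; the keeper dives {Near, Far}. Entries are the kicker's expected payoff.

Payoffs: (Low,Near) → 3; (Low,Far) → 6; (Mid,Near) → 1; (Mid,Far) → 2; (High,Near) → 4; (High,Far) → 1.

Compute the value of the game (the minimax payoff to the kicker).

7/2

Row minima: Low → 3, Mid → 1, High → 1; maximin = 3.
Column maxima: Near → 4, Far → 6; minimax = 4.
3 ≠ 4, so there is no saddle point; optimal play is mixed.
Mid is strictly dominated by Low, so the kicker never plays it.
On the remaining 2×2 (Low, High vs Near, Far):
Let the kicker play Low with probability p. Expected payoff against Near: 3p + 4(1−p) = −p + 4; against Far: 6p + 1(1−p) = 5p + 1.
Setting these equal: −p + 4 = 5p + 1 ⇒ −6p = -3 ⇒ p = 1/2, and the value is (-1)·(1/2) + 4 = 7/2.
For the keeper: with q = P(Near), equating Low's and High's payoffs gives −3q + 6 = 3q + 1 ⇒ q = 5/6.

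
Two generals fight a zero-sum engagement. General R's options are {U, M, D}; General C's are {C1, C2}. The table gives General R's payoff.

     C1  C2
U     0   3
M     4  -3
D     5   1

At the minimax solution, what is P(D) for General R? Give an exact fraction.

3/7

Row minima: U → 0, M → -3, D → 1; maximin = 1.
Column maxima: C1 → 5, C2 → 3; minimax = 3.
1 ≠ 3, so there is no saddle point; optimal play is mixed.
M is strictly dominated by D, so General R never plays it.
On the remaining 2×2 (U, D vs C1, C2):
Let General R play U with probability p. Expected payoff against C1: 0p + 5(1−p) = −5p + 5; against C2: 3p + 1(1−p) = 2p + 1.
Setting these equal: −5p + 5 = 2p + 1 ⇒ −7p = -4 ⇒ p = 4/7, and the value is (-5)·(4/7) + 5 = 15/7.
For General C: with q = P(C1), equating U's and D's payoffs gives −3q + 3 = 4q + 1 ⇒ q = 2/7.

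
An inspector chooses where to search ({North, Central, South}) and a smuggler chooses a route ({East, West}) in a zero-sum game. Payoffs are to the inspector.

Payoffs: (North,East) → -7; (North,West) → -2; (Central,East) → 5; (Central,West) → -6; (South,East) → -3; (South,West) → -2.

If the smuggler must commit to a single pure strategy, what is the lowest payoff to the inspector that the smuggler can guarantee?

Column maxima: East → 5, West → -2.
The smallest of these is -2.

-2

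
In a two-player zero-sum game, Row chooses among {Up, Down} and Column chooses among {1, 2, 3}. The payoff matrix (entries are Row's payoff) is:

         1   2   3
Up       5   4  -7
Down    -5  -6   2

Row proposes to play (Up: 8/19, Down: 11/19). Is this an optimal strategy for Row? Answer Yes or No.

Yes

Against 1 this mix gives (8/19)·5 + (11/19)·(-5) = -15/19.
Against 2 this mix gives (8/19)·4 + (11/19)·(-6) = -34/19.
Against 3 this mix gives (8/19)·(-7) + (11/19)·2 = -34/19.
All of Column's active replies (2, 3) yield -34/19, and no column does worse for Row. The mix makes Column indifferent and guarantees -34/19, so it is optimal.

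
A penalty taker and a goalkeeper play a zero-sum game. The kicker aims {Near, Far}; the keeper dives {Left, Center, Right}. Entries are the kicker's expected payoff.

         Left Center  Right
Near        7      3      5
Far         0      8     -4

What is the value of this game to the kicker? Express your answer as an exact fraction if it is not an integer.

Row minima: Near → 3, Far → -4; maximin = 3.
Column maxima: Left → 7, Center → 8, Right → 5; minimax = 5.
3 ≠ 5, so there is no saddle point; optimal play is mixed.
Left is strictly dominated by Right (it gives the kicker strictly more in every row), so the keeper never plays it.
On the remaining 2×2 (Near, Far vs Center, Right):
Let the kicker play Near with probability p. Expected payoff against Center: 3p + 8(1−p) = −5p + 8; against Right: 5p + (-4)(1−p) = 9p − 4.
Setting these equal: −5p + 8 = 9p − 4 ⇒ −14p = -12 ⇒ p = 6/7, and the value is (-5)·(6/7) + 8 = 26/7.
For the keeper: with q = P(Center), equating Near's and Far's payoffs gives −2q + 5 = 12q − 4 ⇒ q = 9/14.

26/7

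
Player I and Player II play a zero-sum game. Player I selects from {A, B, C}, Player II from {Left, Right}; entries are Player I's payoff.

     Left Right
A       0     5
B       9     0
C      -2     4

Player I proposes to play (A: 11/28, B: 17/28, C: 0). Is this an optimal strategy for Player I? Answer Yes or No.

No

Against Left this mix gives (11/28)·0 + (17/28)·9 = 153/28.
Against Right this mix gives (11/28)·5 + (17/28)·0 = 55/28.
Player II will play Right, holding Player I to 55/28. Shifting weight toward the row that does better against Right would raise this floor (the equalizing mix achieves 45/14 against both Right and Left), so the proposed strategy is not optimal.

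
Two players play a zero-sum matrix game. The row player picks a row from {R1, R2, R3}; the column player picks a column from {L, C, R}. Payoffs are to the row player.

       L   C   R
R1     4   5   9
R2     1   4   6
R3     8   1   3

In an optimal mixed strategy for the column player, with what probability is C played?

Row minima: R1 → 4, R2 → 1, R3 → 1; maximin = 4.
Column maxima: L → 8, C → 5, R → 9; minimax = 5.
4 ≠ 5, so there is no saddle point; optimal play is mixed.
R2 is strictly dominated by R1, so the row player never plays it.
R is strictly dominated by C (it gives the row player strictly more in every row), so the column player never plays it.
On the remaining 2×2 (R1, R3 vs L, C):
Let the row player play R1 with probability p. Expected payoff against L: 4p + 8(1−p) = −4p + 8; against C: 5p + 1(1−p) = 4p + 1.
Setting these equal: −4p + 8 = 4p + 1 ⇒ −8p = -7 ⇒ p = 7/8, and the value is (-4)·(7/8) + 8 = 9/2.
For the column player: with q = P(L), equating R1's and R3's payoffs gives −q + 5 = 7q + 1 ⇒ q = 1/2.

1/2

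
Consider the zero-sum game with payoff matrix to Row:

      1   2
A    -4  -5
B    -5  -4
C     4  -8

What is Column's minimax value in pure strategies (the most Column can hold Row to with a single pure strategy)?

-4

Column maxima: 1 → 4, 2 → -4.
The smallest of these is -4.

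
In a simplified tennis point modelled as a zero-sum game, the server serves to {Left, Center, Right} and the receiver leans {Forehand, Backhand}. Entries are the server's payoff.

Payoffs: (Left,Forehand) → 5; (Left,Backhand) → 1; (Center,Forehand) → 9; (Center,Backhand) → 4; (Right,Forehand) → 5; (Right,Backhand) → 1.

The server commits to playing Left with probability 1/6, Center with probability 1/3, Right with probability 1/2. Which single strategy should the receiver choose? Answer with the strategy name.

Backhand

If the receiver plays Forehand, the server's expected payoff is (1/6)·5 + (1/3)·9 + (1/2)·5 = 19/3.
If the receiver plays Backhand, the server's expected payoff is (1/6)·1 + (1/3)·4 + (1/2)·1 = 2.
The receiver minimizes the server's payoff; the smallest is 2, so the best response is Backhand.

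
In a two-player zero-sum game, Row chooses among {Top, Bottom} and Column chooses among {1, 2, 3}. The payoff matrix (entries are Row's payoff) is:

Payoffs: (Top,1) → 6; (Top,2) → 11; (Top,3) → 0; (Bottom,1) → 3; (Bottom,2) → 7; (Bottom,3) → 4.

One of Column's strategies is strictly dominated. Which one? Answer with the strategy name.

1 holds Row's payoff strictly below 2 in every row: 6 < 11, 3 < 7.
So 2 is strictly dominated for Column.

2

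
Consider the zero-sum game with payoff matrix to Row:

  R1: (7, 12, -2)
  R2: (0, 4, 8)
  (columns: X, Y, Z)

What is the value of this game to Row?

Row minima: R1 → -2, R2 → 0; maximin = 0.
Column maxima: X → 7, Y → 12, Z → 8; minimax = 7.
0 ≠ 7, so there is no saddle point; optimal play is mixed.
Y is strictly dominated by X (it gives Row strictly more in every row), so Column never plays it.
On the remaining 2×2 (R1, R2 vs X, Z):
Let Row play R1 with probability p. Expected payoff against X: 7p + 0(1−p) = 7p; against Z: (-2)p + 8(1−p) = −10p + 8.
Setting these equal: 7p = −10p + 8 ⇒ 17p = 8 ⇒ p = 8/17, and the value is (7)·(8/17) = 56/17.
For Column: with q = P(X), equating R1's and R2's payoffs gives 9q − 2 = −8q + 8 ⇒ q = 10/17.

56/17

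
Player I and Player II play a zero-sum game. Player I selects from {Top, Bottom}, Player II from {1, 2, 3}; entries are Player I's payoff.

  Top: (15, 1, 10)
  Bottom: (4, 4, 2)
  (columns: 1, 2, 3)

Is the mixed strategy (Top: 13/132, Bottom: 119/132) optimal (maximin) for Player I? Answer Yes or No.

No

Against 1 this mix gives (13/132)·15 + (119/132)·4 = 61/12.
Against 2 this mix gives (13/132)·1 + (119/132)·4 = 163/44.
Against 3 this mix gives (13/132)·10 + (119/132)·2 = 92/33.
Player II will play 3, holding Player I to 92/33. Shifting weight toward the row that does better against 3 would raise this floor (the equalizing mix achieves 38/11 against both 3 and 2), so the proposed strategy is not optimal.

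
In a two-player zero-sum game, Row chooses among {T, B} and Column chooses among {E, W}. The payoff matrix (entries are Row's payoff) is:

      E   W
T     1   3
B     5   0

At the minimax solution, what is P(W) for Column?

4/7

Row minima: T → 1, B → 0; maximin = 1.
Column maxima: E → 5, W → 3; minimax = 3.
1 ≠ 3, so there is no saddle point; optimal play is mixed.
Let Row play T with probability p. Expected payoff against E: 1p + 5(1−p) = −4p + 5; against W: 3p + 0(1−p) = 3p.
Setting these equal: −4p + 5 = 3p ⇒ −7p = -5 ⇒ p = 5/7, and the value is (-4)·(5/7) + 5 = 15/7.
For Column: with q = P(E), equating T's and B's payoffs gives −2q + 3 = 5q ⇒ q = 3/7.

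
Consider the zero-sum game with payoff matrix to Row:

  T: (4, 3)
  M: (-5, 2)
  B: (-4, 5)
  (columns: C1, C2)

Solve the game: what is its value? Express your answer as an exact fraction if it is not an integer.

Row minima: T → 3, M → -5, B → -4; maximin = 3.
Column maxima: C1 → 4, C2 → 5; minimax = 4.
3 ≠ 4, so there is no saddle point; optimal play is mixed.
M is strictly dominated by T, so Row never plays it.
On the remaining 2×2 (T, B vs C1, C2):
Let Row play T with probability p. Expected payoff against C1: 4p + (-4)(1−p) = 8p − 4; against C2: 3p + 5(1−p) = −2p + 5.
Setting these equal: 8p − 4 = −2p + 5 ⇒ 10p = 9 ⇒ p = 9/10, and the value is (8)·(9/10) − 4 = 16/5.
For Column: with q = P(C1), equating T's and B's payoffs gives q + 3 = −9q + 5 ⇒ q = 1/5.

16/5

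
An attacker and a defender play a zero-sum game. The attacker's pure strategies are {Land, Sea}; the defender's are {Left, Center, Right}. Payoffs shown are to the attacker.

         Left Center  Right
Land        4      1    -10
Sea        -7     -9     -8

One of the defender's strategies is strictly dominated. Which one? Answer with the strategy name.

Left

Center holds the attacker's payoff strictly below Left in every row: 1 < 4, -9 < -7.
So Left is strictly dominated for the defender.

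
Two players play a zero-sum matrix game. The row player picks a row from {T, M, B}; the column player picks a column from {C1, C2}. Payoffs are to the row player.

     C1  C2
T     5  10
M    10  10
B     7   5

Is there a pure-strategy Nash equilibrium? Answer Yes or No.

Row minima: T → 5, M → 10, B → 5; maximin = 10.
Column maxima: C1 → 10, C2 → 10; minimax = 10.
maximin = minimax = 10, so a saddle point exists.

Yes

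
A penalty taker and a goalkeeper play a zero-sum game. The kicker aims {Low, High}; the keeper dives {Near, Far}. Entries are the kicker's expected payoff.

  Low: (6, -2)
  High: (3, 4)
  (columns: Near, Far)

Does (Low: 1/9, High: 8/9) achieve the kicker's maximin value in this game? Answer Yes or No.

Yes

Against Near this mix gives (1/9)·6 + (8/9)·3 = 10/3.
Against Far this mix gives (1/9)·(-2) + (8/9)·4 = 10/3.
All of the keeper's active replies (Near, Far) yield 10/3, and no column does worse for the kicker. The mix makes the keeper indifferent and guarantees 10/3, so it is optimal.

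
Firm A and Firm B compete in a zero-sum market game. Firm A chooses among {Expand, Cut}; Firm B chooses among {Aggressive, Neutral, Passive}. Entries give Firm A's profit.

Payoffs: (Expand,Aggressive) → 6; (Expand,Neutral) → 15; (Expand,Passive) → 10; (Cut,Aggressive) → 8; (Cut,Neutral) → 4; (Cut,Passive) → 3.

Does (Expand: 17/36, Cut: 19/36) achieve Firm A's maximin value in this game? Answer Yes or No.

No

Against Aggressive this mix gives (17/36)·6 + (19/36)·8 = 127/18.
Against Neutral this mix gives (17/36)·15 + (19/36)·4 = 331/36.
Against Passive this mix gives (17/36)·10 + (19/36)·3 = 227/36.
Firm B will play Passive, holding Firm A to 227/36. Shifting weight toward the row that does better against Passive would raise this floor (the equalizing mix achieves 62/9 against both Passive and Aggressive), so the proposed strategy is not optimal.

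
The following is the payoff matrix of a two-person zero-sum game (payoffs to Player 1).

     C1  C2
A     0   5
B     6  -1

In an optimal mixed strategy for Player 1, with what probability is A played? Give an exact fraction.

Row minima: A → 0, B → -1; maximin = 0.
Column maxima: C1 → 6, C2 → 5; minimax = 5.
0 ≠ 5, so there is no saddle point; optimal play is mixed.
Let Player 1 play A with probability p. Expected payoff against C1: 0p + 6(1−p) = −6p + 6; against C2: 5p + (-1)(1−p) = 6p − 1.
Setting these equal: −6p + 6 = 6p − 1 ⇒ −12p = -7 ⇒ p = 7/12, and the value is (-6)·(7/12) + 6 = 5/2.
For Player 2: with q = P(C1), equating A's and B's payoffs gives −5q + 5 = 7q − 1 ⇒ q = 1/2.

7/12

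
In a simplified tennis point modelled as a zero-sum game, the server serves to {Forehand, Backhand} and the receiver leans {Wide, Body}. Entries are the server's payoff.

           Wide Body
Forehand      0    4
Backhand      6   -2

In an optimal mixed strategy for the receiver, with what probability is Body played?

Row minima: Forehand → 0, Backhand → -2; maximin = 0.
Column maxima: Wide → 6, Body → 4; minimax = 4.
0 ≠ 4, so there is no saddle point; optimal play is mixed.
Let the server play Forehand with probability p. Expected payoff against Wide: 0p + 6(1−p) = −6p + 6; against Body: 4p + (-2)(1−p) = 6p − 2.
Setting these equal: −6p + 6 = 6p − 2 ⇒ −12p = -8 ⇒ p = 2/3, and the value is (-6)·(2/3) + 6 = 2.
For the receiver: with q = P(Wide), equating Forehand's and Backhand's payoffs gives −4q + 4 = 8q − 2 ⇒ q = 1/2.

1/2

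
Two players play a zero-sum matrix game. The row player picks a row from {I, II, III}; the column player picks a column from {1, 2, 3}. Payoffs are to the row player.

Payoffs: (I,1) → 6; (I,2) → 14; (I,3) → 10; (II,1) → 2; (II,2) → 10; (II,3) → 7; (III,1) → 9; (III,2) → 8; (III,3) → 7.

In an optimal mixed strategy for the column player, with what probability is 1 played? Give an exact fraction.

1/2

Row minima: I → 6, II → 2, III → 7; maximin = 7.
Column maxima: 1 → 9, 2 → 14, 3 → 10; minimax = 9.
7 ≠ 9, so there is no saddle point; optimal play is mixed.
II is strictly dominated by I, so the row player never plays it.
2 is strictly dominated by 3 (it gives the row player strictly more in every row), so the column player never plays it.
On the remaining 2×2 (I, III vs 1, 3):
Let the row player play I with probability p. Expected payoff against 1: 6p + 9(1−p) = −3p + 9; against 3: 10p + 7(1−p) = 3p + 7.
Setting these equal: −3p + 9 = 3p + 7 ⇒ −6p = -2 ⇒ p = 1/3, and the value is (-3)·(1/3) + 9 = 8.
For the column player: with q = P(1), equating I's and III's payoffs gives −4q + 10 = 2q + 7 ⇒ q = 1/2.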